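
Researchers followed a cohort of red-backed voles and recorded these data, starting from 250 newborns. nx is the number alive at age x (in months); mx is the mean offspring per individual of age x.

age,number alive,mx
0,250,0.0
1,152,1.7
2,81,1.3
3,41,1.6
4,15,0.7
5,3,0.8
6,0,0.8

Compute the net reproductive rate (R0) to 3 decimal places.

lx = nx/n0 = nx/250: 1, 0.608, 0.324, 0.164, 0.06, 0.012, 0
lx·mx by age: 0, 1.0336, 0.4212, 0.2624, 0.042, 0.0096, 0
R0 = Σ lx·mx = 1.7688 → 1.769

1.769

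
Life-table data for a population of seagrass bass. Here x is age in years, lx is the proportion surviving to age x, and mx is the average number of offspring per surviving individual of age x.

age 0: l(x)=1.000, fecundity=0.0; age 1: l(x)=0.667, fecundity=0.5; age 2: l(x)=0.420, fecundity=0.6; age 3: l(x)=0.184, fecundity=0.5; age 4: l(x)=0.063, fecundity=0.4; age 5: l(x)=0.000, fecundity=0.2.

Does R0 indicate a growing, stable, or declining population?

R0 = Σ lx·mx = 0 + 0.3335 + 0.252 + 0.092 + 0.0252 + 0 = 0.7027
R0 < 1, so the population is declining.

declining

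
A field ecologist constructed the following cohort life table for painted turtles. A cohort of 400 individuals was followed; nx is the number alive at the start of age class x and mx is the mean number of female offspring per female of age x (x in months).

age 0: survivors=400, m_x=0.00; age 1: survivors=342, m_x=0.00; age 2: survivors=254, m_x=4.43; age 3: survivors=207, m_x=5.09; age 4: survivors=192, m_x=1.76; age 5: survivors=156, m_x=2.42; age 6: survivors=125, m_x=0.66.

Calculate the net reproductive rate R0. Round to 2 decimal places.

lx = nx/n0 = nx/400: 1, 0.855, 0.635, 0.5175, 0.48, 0.39, 0.3125
lx·mx by age: 0, 0, 2.81305, 2.634075, 0.8448, 0.9438, 0.20625
R0 = Σ lx·mx = 7.441975 → 7.44

7.44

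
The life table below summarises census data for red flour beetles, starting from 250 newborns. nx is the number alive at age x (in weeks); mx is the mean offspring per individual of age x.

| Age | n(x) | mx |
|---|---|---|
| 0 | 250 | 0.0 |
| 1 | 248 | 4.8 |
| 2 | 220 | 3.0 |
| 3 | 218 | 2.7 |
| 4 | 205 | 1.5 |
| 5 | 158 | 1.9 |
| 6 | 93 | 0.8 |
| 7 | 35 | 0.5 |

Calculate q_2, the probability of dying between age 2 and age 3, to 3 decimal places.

0.009

lx = nx/n0 = nx/250: 1, 0.992, 0.88, 0.872, 0.82, 0.632, 0.372, 0.14
q_2 = (l_2 − l_3) / l_2 = (0.88 − 0.872) / 0.88
     = 0.008 / 0.88 = 0.009091… → 0.009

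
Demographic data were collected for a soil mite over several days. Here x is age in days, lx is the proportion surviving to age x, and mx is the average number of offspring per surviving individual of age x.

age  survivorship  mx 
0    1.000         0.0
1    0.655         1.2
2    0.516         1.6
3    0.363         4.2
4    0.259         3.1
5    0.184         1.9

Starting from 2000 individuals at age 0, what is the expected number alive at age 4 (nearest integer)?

Expected survivors = N0 · l_4 = 2000 × 0.259 = 518 → 518

518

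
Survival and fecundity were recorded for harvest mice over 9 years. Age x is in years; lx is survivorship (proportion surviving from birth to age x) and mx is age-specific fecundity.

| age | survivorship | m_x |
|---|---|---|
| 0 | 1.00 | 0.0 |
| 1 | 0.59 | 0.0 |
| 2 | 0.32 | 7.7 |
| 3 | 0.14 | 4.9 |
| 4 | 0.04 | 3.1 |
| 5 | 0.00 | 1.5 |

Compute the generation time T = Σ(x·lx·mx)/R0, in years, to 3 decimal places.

2.285

lx·mx: 0, 0, 2.464, 0.686, 0.124, 0 → R0 = 3.274
x·lx·mx: 0, 0, 4.928, 2.058, 0.496, 0 → Σ = 7.482
T = 7.482 / 3.274 = 2.285278… → 2.285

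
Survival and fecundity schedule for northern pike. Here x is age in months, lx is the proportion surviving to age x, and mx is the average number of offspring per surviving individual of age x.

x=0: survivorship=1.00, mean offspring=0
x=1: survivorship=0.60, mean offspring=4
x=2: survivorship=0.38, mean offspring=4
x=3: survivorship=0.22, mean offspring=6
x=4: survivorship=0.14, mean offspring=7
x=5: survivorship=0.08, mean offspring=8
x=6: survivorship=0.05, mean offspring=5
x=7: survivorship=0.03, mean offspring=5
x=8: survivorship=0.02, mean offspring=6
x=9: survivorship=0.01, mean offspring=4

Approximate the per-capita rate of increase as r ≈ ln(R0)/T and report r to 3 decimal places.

R0 = Σ lx·mx = 0 + 2.4 + 1.52 + 1.32 + 0.98 + 0.64 + 0.25 + 0.15 + 0.12 + 0.04 = 7.42
Σ x·lx·mx = 20.39; T = 20.39/7.42 = 2.74798…
r ≈ ln(R0)/T = ln(7.42)/2.74798… = 0.72933… → 0.729

0.729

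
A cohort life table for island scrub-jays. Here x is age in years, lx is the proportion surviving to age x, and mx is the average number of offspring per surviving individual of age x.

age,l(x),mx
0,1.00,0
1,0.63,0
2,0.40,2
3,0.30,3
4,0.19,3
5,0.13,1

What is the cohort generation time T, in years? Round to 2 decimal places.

lx·mx: 0, 0, 0.8, 0.9, 0.57, 0.13 → R0 = 2.4
x·lx·mx: 0, 0, 1.6, 2.7, 2.28, 0.65 → Σ = 7.23
T = 7.23 / 2.4 = 3.0125 → 3.01

3.01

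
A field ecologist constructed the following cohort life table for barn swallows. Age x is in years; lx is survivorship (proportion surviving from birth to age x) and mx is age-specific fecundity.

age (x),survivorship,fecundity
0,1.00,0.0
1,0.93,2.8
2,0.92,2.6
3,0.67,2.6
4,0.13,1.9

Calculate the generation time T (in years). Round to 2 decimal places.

lx·mx: 0, 2.604, 2.392, 1.742, 0.247 → R0 = 6.985
x·lx·mx: 0, 2.604, 4.784, 5.226, 0.988 → Σ = 13.602
T = 13.602 / 6.985 = 1.947316… → 1.95

1.95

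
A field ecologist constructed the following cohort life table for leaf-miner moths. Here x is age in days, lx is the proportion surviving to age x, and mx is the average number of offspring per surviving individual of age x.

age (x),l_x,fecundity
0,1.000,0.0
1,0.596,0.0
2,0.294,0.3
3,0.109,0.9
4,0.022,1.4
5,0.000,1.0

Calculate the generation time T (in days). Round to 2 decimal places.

lx·mx: 0, 0, 0.0882, 0.0981, 0.0308, 0 → R0 = 0.2171
x·lx·mx: 0, 0, 0.1764, 0.2943, 0.1232, 0 → Σ = 0.5939
T = 0.5939 / 0.2171 = 2.735606… → 2.74

2.74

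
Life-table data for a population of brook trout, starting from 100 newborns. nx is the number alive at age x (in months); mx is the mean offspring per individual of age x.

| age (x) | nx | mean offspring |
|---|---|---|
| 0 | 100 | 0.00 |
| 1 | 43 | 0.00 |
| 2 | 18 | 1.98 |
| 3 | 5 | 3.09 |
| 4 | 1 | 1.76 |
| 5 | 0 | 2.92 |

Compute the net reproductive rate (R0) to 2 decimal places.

lx = nx/n0 = nx/100: 1, 0.43, 0.18, 0.05, 0.01, 0
lx·mx by age: 0, 0, 0.3564, 0.1545, 0.0176, 0
R0 = Σ lx·mx = 0.5285 → 0.53

0.53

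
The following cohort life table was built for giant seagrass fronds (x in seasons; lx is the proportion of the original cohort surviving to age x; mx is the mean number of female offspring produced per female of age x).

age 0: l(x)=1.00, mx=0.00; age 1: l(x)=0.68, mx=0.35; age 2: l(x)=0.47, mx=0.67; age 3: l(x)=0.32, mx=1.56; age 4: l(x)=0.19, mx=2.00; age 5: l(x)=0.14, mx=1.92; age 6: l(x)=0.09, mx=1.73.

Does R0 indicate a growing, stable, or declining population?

R0 = Σ lx·mx = 0 + 0.238 + 0.3149 + 0.4992 + 0.38 + 0.2688 + 0.1557 = 1.8566
R0 > 1, so the population is growing.

growing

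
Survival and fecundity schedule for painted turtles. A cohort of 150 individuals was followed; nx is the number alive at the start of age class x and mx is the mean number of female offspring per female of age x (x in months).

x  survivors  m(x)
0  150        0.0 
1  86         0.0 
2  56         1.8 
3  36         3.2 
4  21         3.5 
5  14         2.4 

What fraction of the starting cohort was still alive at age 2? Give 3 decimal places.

0.373

l_2 = n_2/n_0 = 56/150 = 0.373333… → 0.373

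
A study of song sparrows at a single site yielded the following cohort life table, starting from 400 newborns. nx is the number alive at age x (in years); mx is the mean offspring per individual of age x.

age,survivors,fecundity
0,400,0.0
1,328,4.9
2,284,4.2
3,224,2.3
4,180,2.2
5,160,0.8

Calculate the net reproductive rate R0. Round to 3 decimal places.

lx = nx/n0 = nx/400: 1, 0.82, 0.71, 0.56, 0.45, 0.4
lx·mx by age: 0, 4.018, 2.982, 1.288, 0.99, 0.32
R0 = Σ lx·mx = 9.598 → 9.598

9.598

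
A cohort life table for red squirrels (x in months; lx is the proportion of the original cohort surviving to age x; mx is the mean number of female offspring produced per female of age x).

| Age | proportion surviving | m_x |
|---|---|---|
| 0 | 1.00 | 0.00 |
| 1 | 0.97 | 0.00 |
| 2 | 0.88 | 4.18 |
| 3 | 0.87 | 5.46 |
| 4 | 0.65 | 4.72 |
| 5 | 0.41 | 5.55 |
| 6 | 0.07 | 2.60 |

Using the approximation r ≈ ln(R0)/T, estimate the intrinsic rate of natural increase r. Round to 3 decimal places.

0.794

R0 = Σ lx·mx = 0 + 0 + 3.6784 + 4.7502 + 3.068 + 2.2755 + 0.182 = 13.9541
Σ x·lx·mx = 46.3489; T = 46.3489/13.9541 = 3.32153…
r ≈ ln(R0)/T = ln(13.9541)/3.32153… = 0.79354… → 0.794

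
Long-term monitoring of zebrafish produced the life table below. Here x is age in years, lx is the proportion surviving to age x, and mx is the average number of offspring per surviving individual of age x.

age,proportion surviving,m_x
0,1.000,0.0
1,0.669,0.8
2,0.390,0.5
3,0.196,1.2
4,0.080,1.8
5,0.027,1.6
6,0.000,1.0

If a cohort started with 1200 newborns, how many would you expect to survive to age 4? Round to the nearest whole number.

Expected survivors = N0 · l_4 = 1200 × 0.080 = 96 → 96

96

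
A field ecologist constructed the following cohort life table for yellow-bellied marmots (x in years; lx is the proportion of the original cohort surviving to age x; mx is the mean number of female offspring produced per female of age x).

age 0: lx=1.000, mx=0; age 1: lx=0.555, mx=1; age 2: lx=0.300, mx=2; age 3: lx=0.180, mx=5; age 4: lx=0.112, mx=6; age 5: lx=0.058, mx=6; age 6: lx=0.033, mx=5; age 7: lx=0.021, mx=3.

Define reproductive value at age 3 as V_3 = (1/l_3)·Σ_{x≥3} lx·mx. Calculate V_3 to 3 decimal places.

11.933

lx·mx for x ≥ 3: 0.9, 0.672, 0.348, 0.165, 0.063 → sum = 2.148
V_3 = 2.148 / l_3 = 2.148 / 0.18 = 11.933333… → 11.933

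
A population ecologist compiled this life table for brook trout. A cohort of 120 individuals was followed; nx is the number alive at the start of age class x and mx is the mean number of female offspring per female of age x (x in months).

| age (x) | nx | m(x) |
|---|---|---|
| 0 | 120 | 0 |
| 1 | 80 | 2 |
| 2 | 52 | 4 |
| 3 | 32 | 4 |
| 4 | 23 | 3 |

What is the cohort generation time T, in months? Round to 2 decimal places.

lx = nx/n0 = nx/120: 1, 0.66667…, 0.43333…, 0.26667…, 0.19167…
lx·mx: 0, 1.333333…, 1.733333…, 1.066667…, 0.575… → R0 = 4.708333…
x·lx·mx: 0, 1.333333…, 3.466667…, 3.2…, 2.3… → Σ = 10.3…
T = 10.3… / 4.708333… = 2.187611… → 2.19

2.19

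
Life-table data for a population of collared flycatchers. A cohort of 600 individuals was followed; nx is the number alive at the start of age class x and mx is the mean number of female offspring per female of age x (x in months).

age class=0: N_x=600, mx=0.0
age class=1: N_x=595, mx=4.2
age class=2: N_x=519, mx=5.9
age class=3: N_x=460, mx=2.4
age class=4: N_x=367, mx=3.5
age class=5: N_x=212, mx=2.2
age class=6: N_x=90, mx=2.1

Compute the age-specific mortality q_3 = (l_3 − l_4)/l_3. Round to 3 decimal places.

lx = nx/n0 = nx/600: 1, 0.99167…, 0.865, 0.76667…, 0.61167…, 0.35333…, 0.15
q_3 = (l_3 − l_4) / l_3 = (0.766667… − 0.611667…) / 0.766667…
     = 0.155… / 0.766667… = 0.202174… → 0.202

0.202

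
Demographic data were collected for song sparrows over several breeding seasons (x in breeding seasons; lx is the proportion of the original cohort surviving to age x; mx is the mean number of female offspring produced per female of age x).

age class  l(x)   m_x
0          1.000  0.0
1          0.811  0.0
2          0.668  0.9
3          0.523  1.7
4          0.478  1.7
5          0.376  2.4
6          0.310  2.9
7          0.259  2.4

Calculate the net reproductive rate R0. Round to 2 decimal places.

4.73

lx·mx by age: 0, 0, 0.6012, 0.8891, 0.8126, 0.9024, 0.899, 0.6216
R0 = Σ lx·mx = 4.7259 → 4.73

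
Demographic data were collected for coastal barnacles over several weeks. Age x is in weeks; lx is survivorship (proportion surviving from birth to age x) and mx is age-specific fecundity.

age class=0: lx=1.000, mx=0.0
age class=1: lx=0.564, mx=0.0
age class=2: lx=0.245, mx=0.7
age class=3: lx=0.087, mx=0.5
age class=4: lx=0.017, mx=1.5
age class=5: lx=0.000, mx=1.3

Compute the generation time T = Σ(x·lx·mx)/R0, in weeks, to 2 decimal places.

2.39

lx·mx: 0, 0, 0.1715, 0.0435, 0.0255, 0 → R0 = 0.2405
x·lx·mx: 0, 0, 0.343, 0.1305, 0.102, 0 → Σ = 0.5755
T = 0.5755 / 0.2405 = 2.392931… → 2.39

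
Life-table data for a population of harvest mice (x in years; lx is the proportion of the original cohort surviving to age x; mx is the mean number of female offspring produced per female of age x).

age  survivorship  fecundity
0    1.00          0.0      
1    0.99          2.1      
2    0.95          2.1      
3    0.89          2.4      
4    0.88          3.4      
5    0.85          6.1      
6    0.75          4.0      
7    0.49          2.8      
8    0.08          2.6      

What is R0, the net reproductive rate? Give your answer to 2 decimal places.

lx·mx by age: 0, 2.079, 1.995, 2.136, 2.992, 5.185, 3, 1.372, 0.208
R0 = Σ lx·mx = 18.967 → 18.97

18.97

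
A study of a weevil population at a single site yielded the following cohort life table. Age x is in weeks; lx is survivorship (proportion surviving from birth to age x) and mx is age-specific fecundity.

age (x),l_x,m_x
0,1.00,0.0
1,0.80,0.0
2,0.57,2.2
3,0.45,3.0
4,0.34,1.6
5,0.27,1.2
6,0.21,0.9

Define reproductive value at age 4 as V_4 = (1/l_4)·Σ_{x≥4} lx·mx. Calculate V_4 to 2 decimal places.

lx·mx for x ≥ 4: 0.544, 0.324, 0.189 → sum = 1.057
V_4 = 1.057 / l_4 = 1.057 / 0.34 = 3.108824… → 3.11

3.11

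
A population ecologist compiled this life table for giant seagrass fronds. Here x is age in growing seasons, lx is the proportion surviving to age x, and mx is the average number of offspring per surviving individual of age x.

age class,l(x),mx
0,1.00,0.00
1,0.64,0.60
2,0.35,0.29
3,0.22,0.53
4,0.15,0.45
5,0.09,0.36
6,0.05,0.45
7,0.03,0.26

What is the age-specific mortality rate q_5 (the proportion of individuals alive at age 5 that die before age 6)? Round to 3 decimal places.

0.444

q_5 = (l_5 − l_6) / l_5 = (0.09 − 0.05) / 0.09
     = 0.04 / 0.09 = 0.444444… → 0.444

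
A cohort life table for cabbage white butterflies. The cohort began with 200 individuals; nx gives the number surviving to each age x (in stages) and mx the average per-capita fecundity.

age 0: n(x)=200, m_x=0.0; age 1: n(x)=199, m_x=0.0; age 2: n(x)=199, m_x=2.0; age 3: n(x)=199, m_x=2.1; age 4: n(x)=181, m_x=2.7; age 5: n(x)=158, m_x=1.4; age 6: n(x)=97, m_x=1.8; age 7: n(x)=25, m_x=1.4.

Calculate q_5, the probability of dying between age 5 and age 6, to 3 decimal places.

lx = nx/n0 = nx/200: 1, 0.995, 0.995, 0.995, 0.905, 0.79, 0.485, 0.125
q_5 = (l_5 − l_6) / l_5 = (0.79 − 0.485) / 0.79
     = 0.305 / 0.79 = 0.386076… → 0.386

0.386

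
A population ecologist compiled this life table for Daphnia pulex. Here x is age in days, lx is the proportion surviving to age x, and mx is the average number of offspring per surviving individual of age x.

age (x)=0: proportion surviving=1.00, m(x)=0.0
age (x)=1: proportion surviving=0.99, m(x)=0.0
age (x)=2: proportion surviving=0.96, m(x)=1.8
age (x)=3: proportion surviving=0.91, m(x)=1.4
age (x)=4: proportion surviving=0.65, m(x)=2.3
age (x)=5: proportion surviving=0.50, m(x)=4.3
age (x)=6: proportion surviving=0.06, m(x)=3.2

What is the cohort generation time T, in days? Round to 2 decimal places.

3.68

lx·mx: 0, 0, 1.728, 1.274, 1.495, 2.15, 0.192 → R0 = 6.839
x·lx·mx: 0, 0, 3.456, 3.822, 5.98, 10.75, 1.152 → Σ = 25.16
T = 25.16 / 6.839 = 3.6789… → 3.68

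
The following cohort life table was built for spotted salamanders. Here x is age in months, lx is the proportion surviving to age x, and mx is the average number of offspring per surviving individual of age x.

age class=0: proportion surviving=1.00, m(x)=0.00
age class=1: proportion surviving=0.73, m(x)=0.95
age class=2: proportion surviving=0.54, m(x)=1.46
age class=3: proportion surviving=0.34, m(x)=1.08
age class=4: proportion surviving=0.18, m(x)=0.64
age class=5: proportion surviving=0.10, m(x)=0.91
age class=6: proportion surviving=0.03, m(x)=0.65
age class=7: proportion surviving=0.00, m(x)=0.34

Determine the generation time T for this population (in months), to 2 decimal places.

lx·mx: 0, 0.6935, 0.7884, 0.3672, 0.1152, 0.091, 0.0195, 0 → R0 = 2.0748
x·lx·mx: 0, 0.6935, 1.5768, 1.1016, 0.4608, 0.455, 0.117, 0 → Σ = 4.4047
T = 4.4047 / 2.0748 = 2.122952… → 2.12

2.12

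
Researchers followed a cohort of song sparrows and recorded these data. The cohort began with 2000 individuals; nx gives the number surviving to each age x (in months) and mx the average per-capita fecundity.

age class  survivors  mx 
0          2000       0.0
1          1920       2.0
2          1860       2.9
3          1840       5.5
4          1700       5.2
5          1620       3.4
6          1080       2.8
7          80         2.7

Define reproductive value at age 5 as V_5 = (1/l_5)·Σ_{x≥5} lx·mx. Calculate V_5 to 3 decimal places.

lx = nx/n0 = nx/2000: 1, 0.96, 0.93, 0.92, 0.85, 0.81, 0.54, 0.04
lx·mx for x ≥ 5: 2.754, 1.512, 0.108 → sum = 4.374
V_5 = 4.374 / l_5 = 4.374 / 0.81 = 5.4 → 5.400

5.400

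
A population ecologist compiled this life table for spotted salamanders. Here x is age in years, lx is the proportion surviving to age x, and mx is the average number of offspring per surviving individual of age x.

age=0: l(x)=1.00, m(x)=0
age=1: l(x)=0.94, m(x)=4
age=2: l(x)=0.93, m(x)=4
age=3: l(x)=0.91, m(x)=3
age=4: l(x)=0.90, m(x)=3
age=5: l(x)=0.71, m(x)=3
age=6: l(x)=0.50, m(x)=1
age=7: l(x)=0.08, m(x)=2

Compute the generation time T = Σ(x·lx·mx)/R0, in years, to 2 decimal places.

2.86

lx·mx: 0, 3.76, 3.72, 2.73, 2.7, 2.13, 0.5, 0.16 → R0 = 15.7
x·lx·mx: 0, 3.76, 7.44, 8.19, 10.8, 10.65, 3, 1.12 → Σ = 44.96
T = 44.96 / 15.7 = 2.863694… → 2.86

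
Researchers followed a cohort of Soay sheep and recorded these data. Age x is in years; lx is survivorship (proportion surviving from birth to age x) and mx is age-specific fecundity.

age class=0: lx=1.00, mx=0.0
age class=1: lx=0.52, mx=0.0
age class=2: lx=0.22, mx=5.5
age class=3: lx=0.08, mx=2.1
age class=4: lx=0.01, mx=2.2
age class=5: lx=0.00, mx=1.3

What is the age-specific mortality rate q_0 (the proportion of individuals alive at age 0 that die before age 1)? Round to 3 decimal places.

q_0 = (l_0 − l_1) / l_0 = (1 − 0.52) / 1
     = 0.48 / 1 = 0.48 → 0.480

0.480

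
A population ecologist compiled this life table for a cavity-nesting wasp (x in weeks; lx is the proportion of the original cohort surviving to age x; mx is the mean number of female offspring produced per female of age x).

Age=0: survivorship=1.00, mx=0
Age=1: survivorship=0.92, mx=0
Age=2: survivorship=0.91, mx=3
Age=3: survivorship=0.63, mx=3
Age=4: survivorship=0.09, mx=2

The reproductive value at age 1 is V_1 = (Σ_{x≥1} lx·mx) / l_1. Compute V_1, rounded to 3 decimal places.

lx·mx for x ≥ 1: 0, 2.73, 1.89, 0.18 → sum = 4.8
V_1 = 4.8 / l_1 = 4.8 / 0.92 = 5.217391… → 5.217

5.217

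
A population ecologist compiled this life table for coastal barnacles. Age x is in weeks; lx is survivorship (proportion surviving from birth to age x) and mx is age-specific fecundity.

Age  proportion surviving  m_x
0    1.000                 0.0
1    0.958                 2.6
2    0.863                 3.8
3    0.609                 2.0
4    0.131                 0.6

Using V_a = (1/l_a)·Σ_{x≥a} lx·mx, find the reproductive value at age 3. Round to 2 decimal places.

2.13

lx·mx for x ≥ 3: 1.218, 0.0786 → sum = 1.2966
V_3 = 1.2966 / l_3 = 1.2966 / 0.609 = 2.129064… → 2.13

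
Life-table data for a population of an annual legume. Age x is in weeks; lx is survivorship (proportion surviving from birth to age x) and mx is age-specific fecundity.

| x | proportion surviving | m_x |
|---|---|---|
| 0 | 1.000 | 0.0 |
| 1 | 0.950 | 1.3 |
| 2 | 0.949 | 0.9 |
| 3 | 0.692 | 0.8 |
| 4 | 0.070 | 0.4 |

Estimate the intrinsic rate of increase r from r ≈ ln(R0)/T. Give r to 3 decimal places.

R0 = Σ lx·mx = 0 + 1.235 + 0.8541 + 0.5536 + 0.028 = 2.6707
Σ x·lx·mx = 4.716; T = 4.716/2.6707 = 1.76583…
r ≈ ln(R0)/T = ln(2.6707)/1.76583… = 0.55631… → 0.556

0.556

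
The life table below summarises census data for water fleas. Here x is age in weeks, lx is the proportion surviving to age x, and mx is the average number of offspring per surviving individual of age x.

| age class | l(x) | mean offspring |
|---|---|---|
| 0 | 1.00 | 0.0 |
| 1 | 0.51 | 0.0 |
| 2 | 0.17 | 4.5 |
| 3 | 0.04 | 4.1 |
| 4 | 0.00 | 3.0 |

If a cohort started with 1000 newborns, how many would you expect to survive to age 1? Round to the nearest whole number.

510

Expected survivors = N0 · l_1 = 1000 × 0.51 = 510 → 510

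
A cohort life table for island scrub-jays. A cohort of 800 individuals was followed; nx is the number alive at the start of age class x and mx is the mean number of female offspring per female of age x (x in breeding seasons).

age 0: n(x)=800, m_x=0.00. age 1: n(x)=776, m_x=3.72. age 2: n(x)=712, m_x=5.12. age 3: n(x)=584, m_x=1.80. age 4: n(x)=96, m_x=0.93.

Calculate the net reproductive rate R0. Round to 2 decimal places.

9.59

lx = nx/n0 = nx/800: 1, 0.97, 0.89, 0.73, 0.12
lx·mx by age: 0, 3.6084, 4.5568, 1.314, 0.1116
R0 = Σ lx·mx = 9.5908 → 9.59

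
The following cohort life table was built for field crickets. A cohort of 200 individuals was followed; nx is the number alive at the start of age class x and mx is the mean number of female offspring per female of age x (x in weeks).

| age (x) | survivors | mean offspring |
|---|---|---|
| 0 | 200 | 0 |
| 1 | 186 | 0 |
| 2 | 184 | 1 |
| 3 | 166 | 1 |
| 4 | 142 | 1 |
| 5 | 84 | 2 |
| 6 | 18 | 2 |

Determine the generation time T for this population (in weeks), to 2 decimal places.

lx = nx/n0 = nx/200: 1, 0.93, 0.92, 0.83, 0.71, 0.42, 0.09
lx·mx: 0, 0, 0.92, 0.83, 0.71, 0.84, 0.18 → R0 = 3.48
x·lx·mx: 0, 0, 1.84, 2.49, 2.84, 4.2, 1.08 → Σ = 12.45
T = 12.45 / 3.48 = 3.577586… → 3.58

3.58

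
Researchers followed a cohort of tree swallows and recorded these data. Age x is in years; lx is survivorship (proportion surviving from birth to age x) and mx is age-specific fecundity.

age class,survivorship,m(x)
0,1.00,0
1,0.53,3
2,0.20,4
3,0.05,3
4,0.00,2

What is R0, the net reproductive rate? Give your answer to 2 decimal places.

2.54

lx·mx by age: 0, 1.59, 0.8, 0.15, 0
R0 = Σ lx·mx = 2.54 → 2.54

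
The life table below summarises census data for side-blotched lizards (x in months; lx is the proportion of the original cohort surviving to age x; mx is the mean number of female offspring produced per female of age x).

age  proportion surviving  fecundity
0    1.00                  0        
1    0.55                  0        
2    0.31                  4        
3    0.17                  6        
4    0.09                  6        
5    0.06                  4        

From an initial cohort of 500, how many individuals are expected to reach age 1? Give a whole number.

Expected survivors = N0 · l_1 = 500 × 0.55 = 275 → 275

275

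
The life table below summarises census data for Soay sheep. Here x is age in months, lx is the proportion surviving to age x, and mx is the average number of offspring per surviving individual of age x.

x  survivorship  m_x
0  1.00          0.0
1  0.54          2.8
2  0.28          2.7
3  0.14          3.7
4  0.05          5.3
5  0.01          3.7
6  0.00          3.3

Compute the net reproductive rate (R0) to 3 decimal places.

lx·mx by age: 0, 1.512, 0.756, 0.518, 0.265, 0.037, 0
R0 = Σ lx·mx = 3.088 → 3.088

3.088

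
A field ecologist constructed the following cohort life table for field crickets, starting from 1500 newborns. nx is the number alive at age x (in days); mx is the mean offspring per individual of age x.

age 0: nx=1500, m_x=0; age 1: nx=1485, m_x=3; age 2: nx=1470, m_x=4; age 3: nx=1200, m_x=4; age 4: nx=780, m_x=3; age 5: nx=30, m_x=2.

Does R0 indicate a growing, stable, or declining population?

lx = nx/n0 = nx/1500: 1, 0.99, 0.98, 0.8, 0.52, 0.02
R0 = Σ lx·mx = 0 + 2.97 + 3.92 + 3.2 + 1.56 + 0.04 = 11.69
R0 > 1, so the population is growing.

growing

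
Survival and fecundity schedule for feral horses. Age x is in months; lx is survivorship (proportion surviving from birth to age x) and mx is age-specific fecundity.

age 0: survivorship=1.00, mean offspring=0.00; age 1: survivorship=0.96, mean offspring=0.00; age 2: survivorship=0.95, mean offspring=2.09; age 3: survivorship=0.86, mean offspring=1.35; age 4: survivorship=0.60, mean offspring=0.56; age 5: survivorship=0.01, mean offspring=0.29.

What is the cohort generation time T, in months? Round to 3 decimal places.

2.528

lx·mx: 0, 0, 1.9855, 1.161, 0.336, 0.0029 → R0 = 3.4854
x·lx·mx: 0, 0, 3.971, 3.483, 1.344, 0.0145 → Σ = 8.8125
T = 8.8125 / 3.4854 = 2.528404… → 2.528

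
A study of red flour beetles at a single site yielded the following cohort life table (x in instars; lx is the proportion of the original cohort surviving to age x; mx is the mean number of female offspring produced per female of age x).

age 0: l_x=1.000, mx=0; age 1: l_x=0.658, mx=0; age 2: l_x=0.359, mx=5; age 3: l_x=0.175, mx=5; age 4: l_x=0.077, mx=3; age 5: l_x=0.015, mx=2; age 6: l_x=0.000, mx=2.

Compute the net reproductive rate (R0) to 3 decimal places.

lx·mx by age: 0, 0, 1.795, 0.875, 0.231, 0.03, 0
R0 = Σ lx·mx = 2.931 → 2.931

2.931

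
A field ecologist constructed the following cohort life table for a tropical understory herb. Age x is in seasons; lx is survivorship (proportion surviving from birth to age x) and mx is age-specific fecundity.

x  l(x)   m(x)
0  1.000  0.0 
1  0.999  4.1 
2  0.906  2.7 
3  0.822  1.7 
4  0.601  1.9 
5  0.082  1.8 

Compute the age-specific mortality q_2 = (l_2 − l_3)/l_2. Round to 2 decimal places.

q_2 = (l_2 − l_3) / l_2 = (0.906 − 0.822) / 0.906
     = 0.084 / 0.906 = 0.092715… → 0.09

0.09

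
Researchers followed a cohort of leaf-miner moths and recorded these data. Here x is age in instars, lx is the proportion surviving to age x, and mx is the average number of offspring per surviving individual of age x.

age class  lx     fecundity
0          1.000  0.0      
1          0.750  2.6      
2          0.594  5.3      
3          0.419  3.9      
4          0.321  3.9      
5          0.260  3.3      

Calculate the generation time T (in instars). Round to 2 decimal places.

2.54

lx·mx: 0, 1.95, 3.1482, 1.6341, 1.2519, 0.858 → R0 = 8.8422
x·lx·mx: 0, 1.95, 6.2964, 4.9023, 5.0076, 4.29 → Σ = 22.4463
T = 22.4463 / 8.8422 = 2.538542… → 2.54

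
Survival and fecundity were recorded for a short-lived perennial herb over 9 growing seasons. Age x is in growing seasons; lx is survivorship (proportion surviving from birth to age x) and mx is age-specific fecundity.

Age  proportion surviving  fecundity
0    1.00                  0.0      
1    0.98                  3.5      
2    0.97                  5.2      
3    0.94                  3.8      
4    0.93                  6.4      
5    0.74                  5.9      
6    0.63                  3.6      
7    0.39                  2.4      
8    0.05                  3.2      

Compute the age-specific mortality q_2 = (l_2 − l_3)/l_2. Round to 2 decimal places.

q_2 = (l_2 − l_3) / l_2 = (0.97 − 0.94) / 0.97
     = 0.03 / 0.97 = 0.030928… → 0.03

0.03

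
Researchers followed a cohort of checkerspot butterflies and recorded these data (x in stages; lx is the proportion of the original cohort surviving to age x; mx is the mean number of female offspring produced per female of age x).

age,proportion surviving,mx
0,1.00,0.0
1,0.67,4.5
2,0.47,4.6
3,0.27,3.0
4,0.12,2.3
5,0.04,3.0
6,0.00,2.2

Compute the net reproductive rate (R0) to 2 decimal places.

6.38

lx·mx by age: 0, 3.015, 2.162, 0.81, 0.276, 0.12, 0
R0 = Σ lx·mx = 6.383 → 6.38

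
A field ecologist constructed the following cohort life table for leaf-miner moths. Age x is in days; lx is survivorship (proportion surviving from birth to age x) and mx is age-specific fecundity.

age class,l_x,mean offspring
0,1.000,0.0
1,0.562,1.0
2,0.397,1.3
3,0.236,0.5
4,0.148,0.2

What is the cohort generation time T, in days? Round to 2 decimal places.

1.69

lx·mx: 0, 0.562, 0.5161, 0.118, 0.0296 → R0 = 1.2257
x·lx·mx: 0, 0.562, 1.0322, 0.354, 0.1184 → Σ = 2.0666
T = 2.0666 / 1.2257 = 1.686057… → 1.69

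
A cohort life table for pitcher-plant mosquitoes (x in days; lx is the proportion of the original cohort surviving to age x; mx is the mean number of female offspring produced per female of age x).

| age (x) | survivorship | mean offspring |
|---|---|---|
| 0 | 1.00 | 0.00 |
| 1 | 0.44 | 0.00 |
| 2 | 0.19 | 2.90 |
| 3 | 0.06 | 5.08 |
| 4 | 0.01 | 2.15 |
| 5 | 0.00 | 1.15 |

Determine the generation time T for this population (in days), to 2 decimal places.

lx·mx: 0, 0, 0.551, 0.3048, 0.0215, 0 → R0 = 0.8773
x·lx·mx: 0, 0, 1.102, 0.9144, 0.086, 0 → Σ = 2.1024
T = 2.1024 / 0.8773 = 2.396444… → 2.40

2.40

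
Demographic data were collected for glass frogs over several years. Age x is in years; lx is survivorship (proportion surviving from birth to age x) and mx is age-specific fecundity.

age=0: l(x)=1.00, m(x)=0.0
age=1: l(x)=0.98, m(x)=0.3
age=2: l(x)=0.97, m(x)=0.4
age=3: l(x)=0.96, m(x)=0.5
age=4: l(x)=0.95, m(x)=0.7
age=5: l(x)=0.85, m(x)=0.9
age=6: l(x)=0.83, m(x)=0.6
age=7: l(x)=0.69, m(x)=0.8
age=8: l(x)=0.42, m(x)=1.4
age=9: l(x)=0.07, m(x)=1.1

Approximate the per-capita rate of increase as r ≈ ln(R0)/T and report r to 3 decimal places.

R0 = Σ lx·mx = 0 + 0.294 + 0.388 + 0.48 + 0.665 + 0.765 + 0.498 + 0.552 + 0.588 + 0.077 = 4.307
Σ x·lx·mx = 21.244; T = 21.244/4.307 = 4.93244…
r ≈ ln(R0)/T = ln(4.307)/4.93244… = 0.29605… → 0.296

0.296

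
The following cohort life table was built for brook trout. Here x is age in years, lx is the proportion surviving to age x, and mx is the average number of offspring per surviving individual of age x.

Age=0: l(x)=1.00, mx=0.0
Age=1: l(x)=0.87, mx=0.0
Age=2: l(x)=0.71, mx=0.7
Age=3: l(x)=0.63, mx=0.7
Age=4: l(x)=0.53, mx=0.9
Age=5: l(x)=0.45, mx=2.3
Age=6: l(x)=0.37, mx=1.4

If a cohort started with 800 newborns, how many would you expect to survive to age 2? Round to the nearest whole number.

568

Expected survivors = N0 · l_2 = 800 × 0.71 = 568 → 568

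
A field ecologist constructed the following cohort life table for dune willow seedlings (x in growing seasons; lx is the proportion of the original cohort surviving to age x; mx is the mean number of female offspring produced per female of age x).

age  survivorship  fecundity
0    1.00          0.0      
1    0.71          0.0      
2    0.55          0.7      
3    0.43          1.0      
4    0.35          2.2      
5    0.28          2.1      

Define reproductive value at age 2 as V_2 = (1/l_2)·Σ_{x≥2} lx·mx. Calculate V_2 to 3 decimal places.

3.951

lx·mx for x ≥ 2: 0.385, 0.43, 0.77, 0.588 → sum = 2.173
V_2 = 2.173 / l_2 = 2.173 / 0.55 = 3.950909… → 3.951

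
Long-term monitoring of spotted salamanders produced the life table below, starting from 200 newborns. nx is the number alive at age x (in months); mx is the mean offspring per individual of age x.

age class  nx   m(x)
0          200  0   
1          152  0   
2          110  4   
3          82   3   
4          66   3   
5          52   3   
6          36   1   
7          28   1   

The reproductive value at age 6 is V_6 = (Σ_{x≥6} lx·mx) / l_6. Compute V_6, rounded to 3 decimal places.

1.778

lx = nx/n0 = nx/200: 1, 0.76, 0.55, 0.41, 0.33, 0.26, 0.18, 0.14
lx·mx for x ≥ 6: 0.18, 0.14 → sum = 0.32
V_6 = 0.32 / l_6 = 0.32 / 0.18 = 1.777778… → 1.778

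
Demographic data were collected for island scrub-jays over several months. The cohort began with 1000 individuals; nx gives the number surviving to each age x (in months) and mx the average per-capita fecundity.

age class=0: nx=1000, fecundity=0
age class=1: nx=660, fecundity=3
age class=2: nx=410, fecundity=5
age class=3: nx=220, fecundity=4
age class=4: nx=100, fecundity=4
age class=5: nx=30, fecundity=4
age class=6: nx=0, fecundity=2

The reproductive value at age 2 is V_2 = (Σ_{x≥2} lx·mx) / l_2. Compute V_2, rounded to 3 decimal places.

8.415

lx = nx/n0 = nx/1000: 1, 0.66, 0.41, 0.22, 0.1, 0.03, 0
lx·mx for x ≥ 2: 2.05, 0.88, 0.4, 0.12, 0 → sum = 3.45
V_2 = 3.45 / l_2 = 3.45 / 0.41 = 8.414634… → 8.415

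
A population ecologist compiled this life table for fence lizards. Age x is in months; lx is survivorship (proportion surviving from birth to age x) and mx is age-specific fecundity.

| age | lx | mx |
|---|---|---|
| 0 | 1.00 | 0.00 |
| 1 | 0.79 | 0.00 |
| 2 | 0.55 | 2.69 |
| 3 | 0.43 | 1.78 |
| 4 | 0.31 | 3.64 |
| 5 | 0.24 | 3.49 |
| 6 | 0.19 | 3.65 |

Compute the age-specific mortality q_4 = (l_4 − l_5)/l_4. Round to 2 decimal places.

q_4 = (l_4 − l_5) / l_4 = (0.31 − 0.24) / 0.31
     = 0.07 / 0.31 = 0.225806… → 0.23

0.23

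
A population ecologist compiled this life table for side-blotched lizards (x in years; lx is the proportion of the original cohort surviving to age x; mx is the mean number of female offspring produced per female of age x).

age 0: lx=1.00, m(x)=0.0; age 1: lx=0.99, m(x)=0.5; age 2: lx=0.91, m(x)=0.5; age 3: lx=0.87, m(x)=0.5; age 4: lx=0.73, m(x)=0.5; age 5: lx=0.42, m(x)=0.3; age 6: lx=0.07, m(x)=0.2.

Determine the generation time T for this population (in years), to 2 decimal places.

2.58

lx·mx: 0, 0.495, 0.455, 0.435, 0.365, 0.126, 0.014 → R0 = 1.89
x·lx·mx: 0, 0.495, 0.91, 1.305, 1.46, 0.63, 0.084 → Σ = 4.884
T = 4.884 / 1.89 = 2.584127… → 2.58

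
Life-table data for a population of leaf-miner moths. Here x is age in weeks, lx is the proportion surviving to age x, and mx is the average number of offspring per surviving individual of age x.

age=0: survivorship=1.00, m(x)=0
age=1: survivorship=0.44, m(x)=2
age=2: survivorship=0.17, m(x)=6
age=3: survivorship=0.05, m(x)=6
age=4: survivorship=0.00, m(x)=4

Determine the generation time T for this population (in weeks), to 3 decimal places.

lx·mx: 0, 0.88, 1.02, 0.3, 0 → R0 = 2.2
x·lx·mx: 0, 0.88, 2.04, 0.9, 0 → Σ = 3.82
T = 3.82 / 2.2 = 1.736364… → 1.736

1.736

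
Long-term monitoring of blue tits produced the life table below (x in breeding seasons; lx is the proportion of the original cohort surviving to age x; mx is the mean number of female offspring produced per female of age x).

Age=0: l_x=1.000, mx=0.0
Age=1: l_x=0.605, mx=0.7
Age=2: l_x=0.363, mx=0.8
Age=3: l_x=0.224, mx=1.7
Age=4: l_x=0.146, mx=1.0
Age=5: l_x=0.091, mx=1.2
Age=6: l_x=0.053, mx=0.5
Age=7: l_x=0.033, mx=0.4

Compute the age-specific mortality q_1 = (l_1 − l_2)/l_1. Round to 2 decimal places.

0.40

q_1 = (l_1 − l_2) / l_1 = (0.605 − 0.363) / 0.605
     = 0.242 / 0.605 = 0.4 → 0.40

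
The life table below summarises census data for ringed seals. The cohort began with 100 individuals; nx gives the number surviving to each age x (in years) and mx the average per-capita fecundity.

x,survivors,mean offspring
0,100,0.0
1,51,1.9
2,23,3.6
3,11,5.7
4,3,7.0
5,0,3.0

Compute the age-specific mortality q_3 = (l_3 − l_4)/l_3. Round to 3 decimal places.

lx = nx/n0 = nx/100: 1, 0.51, 0.23, 0.11, 0.03, 0
q_3 = (l_3 − l_4) / l_3 = (0.11 − 0.03) / 0.11
     = 0.08 / 0.11 = 0.727273… → 0.727

0.727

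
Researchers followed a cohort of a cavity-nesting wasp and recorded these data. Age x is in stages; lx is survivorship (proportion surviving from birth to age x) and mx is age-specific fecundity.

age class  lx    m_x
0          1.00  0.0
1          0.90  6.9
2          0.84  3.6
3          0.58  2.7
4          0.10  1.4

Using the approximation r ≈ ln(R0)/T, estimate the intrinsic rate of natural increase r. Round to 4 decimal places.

R0 = Σ lx·mx = 0 + 6.21 + 3.024 + 1.566 + 0.14 = 10.94
Σ x·lx·mx = 17.516; T = 17.516/10.94 = 1.6011…
r ≈ ln(R0)/T = ln(10.94)/1.6011… = 1.494242… → 1.4942

1.4942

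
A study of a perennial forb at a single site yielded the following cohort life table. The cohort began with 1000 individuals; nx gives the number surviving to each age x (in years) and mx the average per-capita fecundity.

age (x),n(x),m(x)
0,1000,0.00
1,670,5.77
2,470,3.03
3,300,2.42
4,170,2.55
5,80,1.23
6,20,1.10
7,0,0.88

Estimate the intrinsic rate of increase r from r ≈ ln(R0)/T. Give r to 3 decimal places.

lx = nx/n0 = nx/1000: 1, 0.67, 0.47, 0.3, 0.17, 0.08, 0.02, 0
R0 = Σ lx·mx = 0 + 3.8659 + 1.4241 + 0.726 + 0.4335 + 0.0984 + 0.022 + 0 = 6.5699
Σ x·lx·mx = 11.2501; T = 11.2501/6.5699 = 1.71237…
r ≈ ln(R0)/T = ln(6.5699)/1.71237… = 1.09935… → 1.099

1.099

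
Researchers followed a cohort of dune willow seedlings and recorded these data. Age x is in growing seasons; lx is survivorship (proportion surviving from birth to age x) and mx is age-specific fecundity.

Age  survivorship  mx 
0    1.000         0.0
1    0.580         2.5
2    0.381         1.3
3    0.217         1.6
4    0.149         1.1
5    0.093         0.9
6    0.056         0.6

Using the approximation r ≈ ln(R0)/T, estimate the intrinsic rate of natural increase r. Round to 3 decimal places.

R0 = Σ lx·mx = 0 + 1.45 + 0.4953 + 0.3472 + 0.1639 + 0.0837 + 0.0336 = 2.5737
Σ x·lx·mx = 4.7579; T = 4.7579/2.5737 = 1.84866…
r ≈ ln(R0)/T = ln(2.5737)/1.84866… = 0.51137… → 0.511

0.511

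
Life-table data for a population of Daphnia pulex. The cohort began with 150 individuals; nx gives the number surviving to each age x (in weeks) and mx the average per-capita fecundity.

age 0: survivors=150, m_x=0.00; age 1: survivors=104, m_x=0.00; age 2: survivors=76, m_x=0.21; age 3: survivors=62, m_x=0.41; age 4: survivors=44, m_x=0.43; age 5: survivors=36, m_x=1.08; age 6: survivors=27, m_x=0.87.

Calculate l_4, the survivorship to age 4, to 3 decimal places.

0.293

l_4 = n_4/n_0 = 44/150 = 0.293333… → 0.293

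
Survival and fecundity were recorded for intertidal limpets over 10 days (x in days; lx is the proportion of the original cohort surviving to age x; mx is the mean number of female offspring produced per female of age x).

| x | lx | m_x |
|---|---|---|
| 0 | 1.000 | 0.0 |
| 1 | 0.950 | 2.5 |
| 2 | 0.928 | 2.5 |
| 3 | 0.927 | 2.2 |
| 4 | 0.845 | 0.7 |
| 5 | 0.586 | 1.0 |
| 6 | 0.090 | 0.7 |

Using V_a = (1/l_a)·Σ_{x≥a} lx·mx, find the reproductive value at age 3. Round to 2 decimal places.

lx·mx for x ≥ 3: 2.0394, 0.5915, 0.586, 0.063 → sum = 3.2799
V_3 = 3.2799 / l_3 = 3.2799 / 0.927 = 3.538188… → 3.54

3.54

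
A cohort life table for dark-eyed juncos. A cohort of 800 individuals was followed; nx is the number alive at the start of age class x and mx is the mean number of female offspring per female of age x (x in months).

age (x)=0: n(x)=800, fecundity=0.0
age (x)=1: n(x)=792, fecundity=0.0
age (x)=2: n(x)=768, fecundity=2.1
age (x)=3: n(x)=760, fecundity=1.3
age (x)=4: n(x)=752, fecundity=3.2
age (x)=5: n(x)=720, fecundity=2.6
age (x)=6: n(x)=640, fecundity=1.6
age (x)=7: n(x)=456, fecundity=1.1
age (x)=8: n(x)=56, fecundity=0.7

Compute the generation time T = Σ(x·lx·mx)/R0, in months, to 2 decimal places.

4.16

lx = nx/n0 = nx/800: 1, 0.99, 0.96, 0.95, 0.94, 0.9, 0.8, 0.57, 0.07
lx·mx: 0, 0, 2.016, 1.235, 3.008, 2.34, 1.28, 0.627, 0.049 → R0 = 10.555
x·lx·mx: 0, 0, 4.032, 3.705, 12.032, 11.7, 7.68, 4.389, 0.392 → Σ = 43.93
T = 43.93 / 10.555 = 4.162009… → 4.16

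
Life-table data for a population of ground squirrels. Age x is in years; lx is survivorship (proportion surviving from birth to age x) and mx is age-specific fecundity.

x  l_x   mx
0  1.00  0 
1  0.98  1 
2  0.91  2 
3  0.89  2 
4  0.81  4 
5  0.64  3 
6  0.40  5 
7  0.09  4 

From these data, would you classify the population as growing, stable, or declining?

growing

R0 = Σ lx·mx = 0 + 0.98 + 1.82 + 1.78 + 3.24 + 1.92 + 2 + 0.36 = 12.1
R0 > 1, so the population is growing.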